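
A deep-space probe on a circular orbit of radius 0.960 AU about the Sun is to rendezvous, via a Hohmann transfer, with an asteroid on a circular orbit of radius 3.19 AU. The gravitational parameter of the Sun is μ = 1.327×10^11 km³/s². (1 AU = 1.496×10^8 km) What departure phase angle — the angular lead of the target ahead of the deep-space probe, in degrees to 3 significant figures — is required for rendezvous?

In km: r₁ = 0.960 × 1.496×10^8 = 1.43616×10^8 km; r₂ = 3.19 × 1.496×10^8 = 4.77224×10^8 km.
The Hohmann ellipse has a_t = (r₁ + r₂)/2 = 3.1042×10^8 km.
The half-period of the transfer ellipse is t = π√(a_t³/μ) = 4.717×10^7 s.
The target's mean motion on its circular orbit is ω₂ = √(μ/r₂³) = 3.494×10^-8 rad/s.
Angle swept by the target during transfer: ω₂·t = 1.6481 rad = 94.43°.
Arrival is 180° from departure on the ellipse, so φ = 180° − 94.43° = 85.6°.

φ = 85.6°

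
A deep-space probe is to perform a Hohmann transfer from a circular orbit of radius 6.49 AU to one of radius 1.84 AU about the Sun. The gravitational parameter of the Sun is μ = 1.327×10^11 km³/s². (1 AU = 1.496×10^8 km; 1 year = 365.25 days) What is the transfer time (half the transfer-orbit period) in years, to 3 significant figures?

t = 4.25 years

In km: r₁ = 6.49 × 1.496×10^8 = 9.70904×10^8 km; r₂ = 1.84 × 1.496×10^8 = 2.75264×10^8 km.
Transfer-ellipse semi-major axis a_t = (r₁ + r₂)/2 = (9.70904×10^8 + 2.75264×10^8)/2 = 6.23084×10^8 km.
Transfer time t = π√(a_t³/μ) = π√((6.23084×10^8)³ / 1.327×10^11) = 1.341×10^8 s.
Converting: 1.341×10^8 s ÷ 3.15576×10^7 s/year (365.25 × 86400) = 4.25 years.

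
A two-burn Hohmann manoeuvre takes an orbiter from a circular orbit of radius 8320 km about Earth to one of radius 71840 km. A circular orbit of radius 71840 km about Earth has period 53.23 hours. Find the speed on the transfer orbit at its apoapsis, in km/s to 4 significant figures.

From Kepler's third law T² = 4π²r³/μ at r = 71840 km, T = 53.23 hours = 53.23 × 3600 s = 1.91628×10^5 s: μ = 4π²r³/T² = 3.98603×10^5 km³/s².
The Hohmann ellipse has a_t = (r₁ + r₂)/2 = 40080 km.
The apoapsis of the transfer ellipse is at r = 71840 km.
From the vis-viva equation, v = √[μ(2/r − 1/a_t)] = 1.073 km/s.

v = 1.073 km/s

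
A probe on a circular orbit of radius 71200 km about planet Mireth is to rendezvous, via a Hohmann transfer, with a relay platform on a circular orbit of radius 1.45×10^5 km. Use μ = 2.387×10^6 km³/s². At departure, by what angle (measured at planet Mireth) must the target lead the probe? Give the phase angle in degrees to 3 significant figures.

φ = 64.1°

Semi-major axis of the transfer orbit: a_t = (71200 + 1.450×10^5)/2 = 1.081×10^5 km.
Transfer time t = π√(a_t³/μ) = 72270 s.
Target angular speed ω₂ = √(μ/r₂³) = 2.798×10^-5 rad/s.
Angle swept by the target during transfer: ω₂·t = 2.022 rad = 115.9°.
Arrival is 180° from departure on the ellipse, so φ = 180° − 115.9° = 64.1°.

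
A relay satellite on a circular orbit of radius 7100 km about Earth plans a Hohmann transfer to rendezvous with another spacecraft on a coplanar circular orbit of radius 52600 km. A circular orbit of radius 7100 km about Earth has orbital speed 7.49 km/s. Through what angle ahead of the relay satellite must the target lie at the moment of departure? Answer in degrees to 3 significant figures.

From the circular-orbit relation v² = μ/r at r = 7100 km: μ = v²r = (7.49)² × 7100 = 3.98311×10^5 km³/s².
Transfer-ellipse semi-major axis a_t = (r₁ + r₂)/2 = (7100 + 52600)/2 = 29850 km.
The half-period of the transfer ellipse is t = π√(a_t³/μ) = 25670 s.
The target's mean motion on its circular orbit is ω₂ = √(μ/r₂³) = 5.232×10^-5 rad/s.
Angle swept by the target during transfer: ω₂·t = 1.343 rad = 76.95°.
Arrival is 180° from departure on the ellipse, so φ = 180° − 76.95° = 103°.

φ = 103°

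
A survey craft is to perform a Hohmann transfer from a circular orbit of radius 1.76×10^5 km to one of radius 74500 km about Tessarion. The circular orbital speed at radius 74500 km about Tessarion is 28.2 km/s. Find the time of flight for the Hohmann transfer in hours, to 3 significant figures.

From the circular-orbit relation v² = μ/r at r = 74500 km: μ = v²r = (28.2)² × 74500 = 5.92454×10^7 km³/s².
Semi-major axis of the transfer orbit: a_t = (1.760×10^5 + 74500)/2 = 1.2525×10^5 km.
By Kepler's third law the transfer-orbit period is T = 2π√(a_t³/μ), so t = T/2 = 18092 s.
Converting: 18092 s ÷ 3600 s/hour = 5.03 hours.

t = 5.03 hours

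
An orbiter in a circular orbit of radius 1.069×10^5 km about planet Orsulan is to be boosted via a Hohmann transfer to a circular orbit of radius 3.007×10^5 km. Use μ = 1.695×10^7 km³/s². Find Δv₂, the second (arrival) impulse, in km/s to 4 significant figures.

Δv₂ = 2.070 km/s

Semi-major axis of the transfer orbit: a_t = (1.069×10^5 + 3.007×10^5)/2 = 2.038×10^5 km.
On the circular orbit at r = 3.007×10^5 km, v_c = √(μ/r) = 7.508 km/s.
Vis-viva on the transfer ellipse at r = 3.007×10^5 km gives v_t = √[μ(2/r − 1/a_t)] = 5.438 km/s.
Δv₂ = |v_t − v_c| = |5.438 − 7.508| = 2.070 km/s.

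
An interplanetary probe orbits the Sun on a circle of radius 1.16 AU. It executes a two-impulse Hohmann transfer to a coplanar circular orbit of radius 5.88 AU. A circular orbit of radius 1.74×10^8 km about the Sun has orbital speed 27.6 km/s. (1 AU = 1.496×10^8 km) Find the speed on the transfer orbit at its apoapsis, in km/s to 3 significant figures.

v = 7.05 km/s

From the circular-orbit relation v² = μ/r at r = 1.74×10^8 km: μ = v²r = (27.6)² × 1.74×10^8 = 1.32546×10^11 km³/s².
In km: r₁ = 1.16 × 1.496×10^8 = 1.73536×10^8 km; r₂ = 5.88 × 1.496×10^8 = 8.79648×10^8 km.
The Hohmann ellipse has a_t = (r₁ + r₂)/2 = 5.26592×10^8 km.
The apoapsis of the transfer ellipse is at r = 8.79648×10^8 km.
Applying v² = μ(2/r − 1/a_t): v = 7.047 km/s.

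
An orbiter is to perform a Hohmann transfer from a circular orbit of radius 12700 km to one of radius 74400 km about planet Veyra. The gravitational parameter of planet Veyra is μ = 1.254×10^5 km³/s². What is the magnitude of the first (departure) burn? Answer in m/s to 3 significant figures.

Δv₁ = 965 m/s

The Hohmann ellipse has a_t = (r₁ + r₂)/2 = 43550 km.
Circular speed at r = 12700 km: v_c = √(μ/r) = 3.1423 km/s.
Vis-viva on the transfer ellipse at r = 12700 km gives v_t = √[μ(2/r − 1/a_t)] = 4.1071 km/s.
Δv₁ = |v_t − v_c| = |4.1071 − 3.1423| = 0.9648 km/s.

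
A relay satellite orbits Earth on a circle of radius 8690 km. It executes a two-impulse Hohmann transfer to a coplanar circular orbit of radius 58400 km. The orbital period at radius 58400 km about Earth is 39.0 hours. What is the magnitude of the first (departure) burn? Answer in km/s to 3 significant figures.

Δv₁ = 2.16 km/s

From Kepler's third law T² = 4π²r³/μ at r = 58400 km, T = 39.0 hours = 39.0 × 3600 s = 1.404×10^5 s: μ = 4π²r³/T² = 3.98900×10^5 km³/s².
The Hohmann ellipse has a_t = (r₁ + r₂)/2 = 33545 km.
On the circular orbit at r = 8690 km, v_c = √(μ/r) = 6.7752 km/s.
Transfer-orbit speed at the same r (vis-viva, a = a_t): v_t = √[μ(2/r − 1/a_t)] = 8.9395 km/s.
Δv₁ = |v_t − v_c| = |8.9395 − 6.7752| = 2.164 km/s.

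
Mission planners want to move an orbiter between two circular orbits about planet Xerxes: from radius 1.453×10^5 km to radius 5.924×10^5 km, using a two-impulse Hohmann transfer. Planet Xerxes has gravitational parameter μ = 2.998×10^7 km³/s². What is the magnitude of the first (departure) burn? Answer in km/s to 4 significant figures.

Δv₁ = 3.840 km/s

Transfer-ellipse semi-major axis a_t = (r₁ + r₂)/2 = (1.453×10^5 + 5.924×10^5)/2 = 3.6885×10^5 km.
Circular speed at r = 1.453×10^5 km: v_c = √(μ/r) = 14.36 km/s.
Transfer-orbit speed at the same r (vis-viva, a = a_t): v_t = √[μ(2/r − 1/a_t)] = 18.20 km/s.
Δv₁ = |v_t − v_c| = |18.20 − 14.36| = 3.840 km/s.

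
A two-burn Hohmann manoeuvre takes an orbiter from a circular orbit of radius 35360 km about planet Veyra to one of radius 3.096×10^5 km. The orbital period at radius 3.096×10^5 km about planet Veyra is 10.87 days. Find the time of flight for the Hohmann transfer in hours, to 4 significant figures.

t = 54.24 hours

From Kepler's third law T² = 4π²r³/μ at r = 3.096×10^5 km, T = 10.87 days = 10.87 × 86400 s = 9.39168×10^5 s: μ = 4π²r³/T² = 1.32824×10^6 km³/s².
Transfer-ellipse semi-major axis a_t = (r₁ + r₂)/2 = (35360 + 3.096×10^5)/2 = 1.7248×10^5 km.
Transfer time t = π√(a_t³/μ) = π√((1.7248×10^5)³ / 1.32824×10^6) = 1.9526×10^5 s.
Converting: 1.9526×10^5 s ÷ 3600 s/hour = 54.24 hours.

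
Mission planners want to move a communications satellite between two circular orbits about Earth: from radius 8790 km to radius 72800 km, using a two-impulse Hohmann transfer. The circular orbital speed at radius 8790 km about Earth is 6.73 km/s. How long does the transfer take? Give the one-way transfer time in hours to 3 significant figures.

From the circular-orbit relation v² = μ/r at r = 8790 km: μ = v²r = (6.73)² × 8790 = 3.98125×10^5 km³/s².
Semi-major axis of the transfer orbit: a_t = (8790 + 72800)/2 = 40795 km.
By Kepler's third law the transfer-orbit period is T = 2π√(a_t³/μ), so t = T/2 = 41030 s.
Converting: 41030 s ÷ 3600 s/hour = 11.4 hours.

t = 11.4 hours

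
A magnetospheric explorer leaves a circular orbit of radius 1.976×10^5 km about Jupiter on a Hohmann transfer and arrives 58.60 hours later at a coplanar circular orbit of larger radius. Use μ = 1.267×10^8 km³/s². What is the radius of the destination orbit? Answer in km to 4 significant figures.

Transfer time t = 58.60 hours = 2.1096×10^5 s, and t = π√(a_t³/μ).
So a_t = (μ t²/π²)^(1/3) = (1.267×10^8 × (2.1096×10^5)² / π²)^(1/3) = 8.2977×10^5 km.
Since a_t = (r₁ + r₂)/2, r₂ = 2a_t − r₁ = 2×8.2977×10^5 − 1.976×10^5 = 1.46194×10^6 km.

r₂ = 1.462×10^6 km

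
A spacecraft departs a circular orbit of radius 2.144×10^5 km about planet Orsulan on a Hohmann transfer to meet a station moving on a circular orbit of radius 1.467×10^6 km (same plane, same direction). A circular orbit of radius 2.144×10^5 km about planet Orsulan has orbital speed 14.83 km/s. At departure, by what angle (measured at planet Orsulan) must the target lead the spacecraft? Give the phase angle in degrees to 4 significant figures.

φ = 101.9°

From the circular-orbit relation v² = μ/r at r = 2.144×10^5 km: μ = v²r = (14.83)² × 2.144×10^5 = 4.71528×10^7 km³/s².
The Hohmann ellipse has a_t = (r₁ + r₂)/2 = 8.407×10^5 km.
The half-period of the transfer ellipse is t = π√(a_t³/μ) = 3.527×10^5 s.
Target angular speed ω₂ = √(μ/r₂³) = 3.865×10^-6 rad/s.
Angle swept by the target during transfer: ω₂·t = 1.363 rad = 78.09°.
The spacecraft traverses 180° on the transfer ellipse, so the target must lead by 180° − 78.09° = 101.9°.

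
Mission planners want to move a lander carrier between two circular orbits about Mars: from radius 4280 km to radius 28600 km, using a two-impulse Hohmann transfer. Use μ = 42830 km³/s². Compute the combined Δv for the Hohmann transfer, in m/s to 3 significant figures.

The Hohmann ellipse has a_t = (r₁ + r₂)/2 = 16440 km.
Circular speed at r₁: v₁ = √(μ/r₁) = √(42830/4280) = 3.163 km/s.
Transfer-orbit speed at r₁ (v² = μ(2/r − 1/a)): v_p = √[μ(2/r₁ − 1/a_t)] = 4.172 km/s.
First burn Δv₁ = |v_p − v₁| = 1.009 km/s.
Circular speed at r₂: v₂ = √(μ/r₂) = 1.2237 km/s.
Transfer-orbit speed at r₂: v_a = √[μ(2/r₂ − 1/a_t)] = 0.62440 km/s.
Second burn Δv₂ = |v₂ − v_a| = 0.5993 km/s.
Total Δv = Δv₁ + Δv₂ = 1.608 km/s.

Δv = 1610 m/s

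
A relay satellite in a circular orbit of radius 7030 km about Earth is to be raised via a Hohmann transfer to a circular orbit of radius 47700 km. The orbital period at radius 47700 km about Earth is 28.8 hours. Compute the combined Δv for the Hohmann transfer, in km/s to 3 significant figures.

Δv = 3.84 km/s

From Kepler's third law T² = 4π²r³/μ at r = 47700 km, T = 28.8 hours = 28.8 × 3600 s = 1.0368×10^5 s: μ = 4π²r³/T² = 3.98589×10^5 km³/s².
The Hohmann ellipse has a_t = (r₁ + r₂)/2 = 27365 km.
Circular speed at r₁: v₁ = √(μ/r₁) = √(3.98589×10^5/7030) = 7.529823 km/s.
On the transfer ellipse at r₁, v² = μ(2/r − 1/a) gives v_p = √[μ(2/r₁ − 1/a_t)] = 9.941370 km/s.
First burn Δv₁ = |v_p − v₁| = 2.4115 km/s.
At r₂, v₂ = √(μ/r₂) = 2.8907 km/s.
Transfer-orbit speed at r₂: v_a = √[μ(2/r₂ − 1/a_t)] = 1.4652 km/s.
Second burn Δv₂ = |v₂ − v_a| = 1.4255 km/s.
Δv = Δv₁ + Δv₂ = 2.4115 + 1.4255 = 3.837 km/s.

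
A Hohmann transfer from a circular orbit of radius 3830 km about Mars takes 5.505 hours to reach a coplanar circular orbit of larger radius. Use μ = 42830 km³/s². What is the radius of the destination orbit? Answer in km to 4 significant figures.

r₂ = 20060 km

Transfer time t = 5.505 hours = 19818 s, and t = π√(a_t³/μ).
So a_t = (μ t²/π²)^(1/3) = (42830 × (19818)² / π²)^(1/3) = 11945 km.
Since a_t = (r₁ + r₂)/2, r₂ = 2a_t − r₁ = 2×11945 − 3830 = 20060 km.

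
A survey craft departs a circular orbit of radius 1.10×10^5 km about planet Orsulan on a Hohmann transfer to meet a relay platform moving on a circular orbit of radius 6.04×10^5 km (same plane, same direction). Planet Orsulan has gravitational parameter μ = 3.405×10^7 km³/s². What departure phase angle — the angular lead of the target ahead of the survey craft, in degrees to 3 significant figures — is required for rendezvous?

Semi-major axis of the transfer orbit: a_t = (1.100×10^5 + 6.040×10^5)/2 = 3.570×10^5 km.
The half-period of the transfer ellipse is t = π√(a_t³/μ) = 1.148401×10^5 s.
The target's mean motion on its circular orbit is ω₂ = √(μ/r₂³) = 1.243092×10^-5 rad/s.
Angle swept by the target during transfer: ω₂·t = 1.42757 rad = 81.79°.
Arrival is 180° from departure on the ellipse, so φ = 180° − 81.79° = 98.2°.

φ = 98.2°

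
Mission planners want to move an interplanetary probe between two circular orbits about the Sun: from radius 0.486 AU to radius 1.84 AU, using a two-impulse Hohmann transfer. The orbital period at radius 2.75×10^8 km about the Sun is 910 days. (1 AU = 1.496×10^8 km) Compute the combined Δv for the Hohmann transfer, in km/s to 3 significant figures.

From Kepler's third law T² = 4π²r³/μ at r = 2.75×10^8 km, T = 910 days = 910 × 86400 s = 7.8624×10^7 s: μ = 4π²r³/T² = 1.32815×10^11 km³/s².
In km: r₁ = 0.486 × 1.496×10^8 = 7.27056×10^7 km; r₂ = 1.84 × 1.496×10^8 = 2.75264×10^8 km.
Transfer-ellipse semi-major axis a_t = (r₁ + r₂)/2 = (7.27056×10^7 + 2.75264×10^8)/2 = 1.739848×10^8 km.
At r₁ the circular-orbit speed is v₁ = √(μ/r₁) = 42.74 km/s.
Transfer-orbit speed at r₁ (vis-viva equation): v_p = √[μ(2/r₁ − 1/a_t)] = 53.76 km/s.
First burn Δv₁ = |v_p − v₁| = 11.02 km/s.
At r₂, v₂ = √(μ/r₂) = 21.966 km/s.
Transfer-orbit speed at r₂: v_a = √[μ(2/r₂ − 1/a_t)] = 14.200 km/s.
Second burn Δv₂ = |v₂ − v_a| = 7.766 km/s.
Δv = Δv₁ + Δv₂ = 11.02 + 7.766 = 18.79 km/s.

Δv = 18.8 km/s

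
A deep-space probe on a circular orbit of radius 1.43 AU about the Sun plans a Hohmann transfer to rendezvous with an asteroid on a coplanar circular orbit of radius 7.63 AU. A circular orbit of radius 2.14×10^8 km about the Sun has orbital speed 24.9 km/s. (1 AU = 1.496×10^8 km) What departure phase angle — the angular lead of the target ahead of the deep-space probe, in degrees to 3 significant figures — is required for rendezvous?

From the circular-orbit relation v² = μ/r at r = 2.14×10^8 km: μ = v²r = (24.9)² × 2.14×10^8 = 1.32682×10^11 km³/s².
In km: r₁ = 1.43 × 1.496×10^8 = 2.13928×10^8 km; r₂ = 7.63 × 1.496×10^8 = 1.141448×10^9 km.
Transfer-ellipse semi-major axis a_t = (r₁ + r₂)/2 = (2.13928×10^8 + 1.141448×10^9)/2 = 6.77688×10^8 km.
Transfer time t = π√(a_t³/μ) = 1.52156×10^8 s.
The target's mean motion on its circular orbit is ω₂ = √(μ/r₂³) = 9.44544×10^-9 rad/s.
Angle swept by the target during transfer: ω₂·t = 1.43718 rad = 82.34°.
Arrival is 180° from departure on the ellipse, so φ = 180° − 82.34° = 97.7°.

φ = 97.7°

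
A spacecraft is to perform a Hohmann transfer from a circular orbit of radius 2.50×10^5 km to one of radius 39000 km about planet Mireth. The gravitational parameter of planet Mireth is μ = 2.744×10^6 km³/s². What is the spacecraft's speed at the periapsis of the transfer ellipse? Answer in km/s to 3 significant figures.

v = 11.0 km/s

The Hohmann ellipse has a_t = (r₁ + r₂)/2 = 1.445×10^5 km.
At periapsis, r = 39000 km.
Applying v² = μ(2/r − 1/a_t): v = 11.03 km/s.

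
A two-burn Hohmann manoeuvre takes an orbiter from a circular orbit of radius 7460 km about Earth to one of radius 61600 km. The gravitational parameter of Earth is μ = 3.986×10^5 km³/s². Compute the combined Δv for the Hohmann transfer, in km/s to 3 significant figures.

Δv = 3.81 km/s

The Hohmann ellipse has a_t = (r₁ + r₂)/2 = 34530 km.
At r₁ the circular-orbit speed is v₁ = √(μ/r₁) = 7.3097 km/s.
Transfer-orbit speed at r₁ (v² = μ(2/r − 1/a)): v_p = √[μ(2/r₁ − 1/a_t)] = 9.7632 km/s.
First burn Δv₁ = |v_p − v₁| = 2.4535 km/s.
At r₂, v₂ = √(μ/r₂) = 2.5438 km/s.
Transfer-orbit speed at r₂: v_a = √[μ(2/r₂ − 1/a_t)] = 1.1824 km/s.
Second burn Δv₂ = |v₂ − v_a| = 1.3614 km/s.
Total Δv = Δv₁ + Δv₂ = 3.815 km/s.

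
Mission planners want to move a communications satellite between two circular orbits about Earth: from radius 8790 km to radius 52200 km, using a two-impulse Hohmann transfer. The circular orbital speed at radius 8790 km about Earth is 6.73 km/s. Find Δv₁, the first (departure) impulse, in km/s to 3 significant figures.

From the circular-orbit relation v² = μ/r at r = 8790 km: μ = v²r = (6.73)² × 8790 = 3.98125×10^5 km³/s².
The Hohmann ellipse has a_t = (r₁ + r₂)/2 = 30495 km.
Circular speed at r = 8790 km: v_c = √(μ/r) = 6.730 km/s.
Vis-viva on the transfer ellipse at r = 8790 km gives v_t = √[μ(2/r − 1/a_t)] = 8.805 km/s.
Δv₁ = |v_t − v_c| = |8.805 − 6.730| = 2.075 km/s.

Δv₁ = 2.08 km/s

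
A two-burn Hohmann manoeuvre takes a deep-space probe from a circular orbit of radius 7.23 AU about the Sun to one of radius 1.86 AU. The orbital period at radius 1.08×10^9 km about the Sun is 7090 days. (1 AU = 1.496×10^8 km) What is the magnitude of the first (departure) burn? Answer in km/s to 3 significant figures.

From Kepler's third law T² = 4π²r³/μ at r = 1.08×10^9 km, T = 7090 days = 7090 × 86400 s = 6.12576×10^8 s: μ = 4π²r³/T² = 1.32529×10^11 km³/s².
In km: r₁ = 7.23 × 1.496×10^8 = 1.081608×10^9 km; r₂ = 1.86 × 1.496×10^8 = 2.78256×10^8 km.
The Hohmann ellipse has a_t = (r₁ + r₂)/2 = 6.79932×10^8 km.
Circular speed at r = 1.081608×10^9 km: v_c = √(μ/r) = 11.069 km/s.
Vis-viva on the transfer ellipse at r = 1.081608×10^9 km gives v_t = √[μ(2/r − 1/a_t)] = 7.0813 km/s.
Δv₁ = |v_t − v_c| = |7.0813 − 11.069| = 3.988 km/s.

Δv₁ = 3.99 km/s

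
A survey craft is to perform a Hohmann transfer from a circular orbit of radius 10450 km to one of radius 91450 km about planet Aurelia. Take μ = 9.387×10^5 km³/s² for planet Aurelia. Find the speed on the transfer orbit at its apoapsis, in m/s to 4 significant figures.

The Hohmann ellipse has a_t = (r₁ + r₂)/2 = 50950 km.
At apoapsis, r = 91450 km.
From the vis-viva equation, v = √[μ(2/r − 1/a_t)] = 1.451 km/s.

v = 1451 m/s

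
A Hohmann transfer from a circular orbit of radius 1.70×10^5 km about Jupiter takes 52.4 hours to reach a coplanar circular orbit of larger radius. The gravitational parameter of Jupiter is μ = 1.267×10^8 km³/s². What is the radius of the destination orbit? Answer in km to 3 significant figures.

r₂ = 1.37×10^6 km

Transfer time t = 52.4 hours = 1.8864×10^5 s, and t = π√(a_t³/μ).
So a_t = (μ t²/π²)^(1/3) = (1.267×10^8 × (1.8864×10^5)² / π²)^(1/3) = 7.7016×10^5 km.
Since a_t = (r₁ + r₂)/2, r₂ = 2a_t − r₁ = 2×7.7016×10^5 − 1.700×10^5 = 1.37032×10^6 km.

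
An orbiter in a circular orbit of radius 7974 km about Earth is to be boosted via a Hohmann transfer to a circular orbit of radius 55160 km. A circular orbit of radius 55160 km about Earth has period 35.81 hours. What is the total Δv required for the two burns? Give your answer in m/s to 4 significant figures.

From Kepler's third law T² = 4π²r³/μ at r = 55160 km, T = 35.81 hours = 35.81 × 3600 s = 1.28916×10^5 s: μ = 4π²r³/T² = 3.98675×10^5 km³/s².
Semi-major axis of the transfer orbit: a_t = (7974 + 55160)/2 = 31567 km.
At r₁ the circular-orbit speed is v₁ = √(μ/r₁) = 7.071 km/s.
Transfer-orbit speed at r₁ (v² = μ(2/r − 1/a)): v_p = √[μ(2/r₁ − 1/a_t)] = 9.347 km/s.
First burn Δv₁ = |v_p − v₁| = 2.276 km/s.
Circular speed at r₂: v₂ = √(μ/r₂) = 2.688 km/s.
Transfer-orbit speed at r₂: v_a = √[μ(2/r₂ − 1/a_t)] = 1.351 km/s.
Second burn Δv₂ = |v₂ − v_a| = 1.337 km/s.
Total Δv = Δv₁ + Δv₂ = 3.613 km/s.

Δv = 3613 m/s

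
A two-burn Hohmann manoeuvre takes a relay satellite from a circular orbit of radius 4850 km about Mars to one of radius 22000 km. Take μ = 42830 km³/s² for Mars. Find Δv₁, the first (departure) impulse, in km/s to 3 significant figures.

Transfer-ellipse semi-major axis a_t = (r₁ + r₂)/2 = (4850 + 22000)/2 = 13425 km.
On the circular orbit at r = 4850 km, v_c = √(μ/r) = 2.97169 km/s.
Transfer-orbit speed at the same r (vis-viva, a = a_t): v_t = √[μ(2/r − 1/a_t)] = 3.80415 km/s.
Δv₁ = |v_t − v_c| = |3.80415 − 2.97169| = 0.8325 km/s.

Δv₁ = 0.832 km/s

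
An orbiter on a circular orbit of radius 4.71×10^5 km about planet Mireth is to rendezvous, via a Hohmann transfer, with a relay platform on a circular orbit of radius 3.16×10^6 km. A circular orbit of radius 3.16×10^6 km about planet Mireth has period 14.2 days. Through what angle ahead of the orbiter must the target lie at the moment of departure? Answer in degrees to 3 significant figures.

φ = 102°

From Kepler's third law T² = 4π²r³/μ at r = 3.16×10^6 km, T = 14.2 days = 14.2 × 86400 s = 1.22688×10^6 s: μ = 4π²r³/T² = 8.27593×10^8 km³/s².
Semi-major axis of the transfer orbit: a_t = (4.710×10^5 + 3.160×10^6)/2 = 1.8155×10^6 km.
Transfer time t = π√(a_t³/μ) = 2.6714×10^5 s.
The target's mean motion on its circular orbit is ω₂ = √(μ/r₂³) = 5.1213×10^-6 rad/s.
Angle swept by the target during transfer: ω₂·t = 1.3681 rad = 78.39°.
The orbiter traverses 180° on the transfer ellipse, so the target must lead by 180° − 78.39° = 102°.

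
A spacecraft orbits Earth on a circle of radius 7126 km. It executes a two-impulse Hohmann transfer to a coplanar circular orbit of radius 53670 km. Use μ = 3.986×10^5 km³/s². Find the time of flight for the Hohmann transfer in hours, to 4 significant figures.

Semi-major axis of the transfer orbit: a_t = (7126 + 53670)/2 = 30398 km.
Transfer time t = π√(a_t³/μ) = π√((30398)³ / 3.986×10^5) = 26372 s.
Converting: 26372 s ÷ 3600 s/hour = 7.326 hours.

t = 7.326 hours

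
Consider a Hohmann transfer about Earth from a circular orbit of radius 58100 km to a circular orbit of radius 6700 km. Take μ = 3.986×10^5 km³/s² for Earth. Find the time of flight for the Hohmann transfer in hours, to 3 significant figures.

Semi-major axis of the transfer orbit: a_t = (58100 + 6700)/2 = 32400 km.
Transfer time t = π√(a_t³/μ) = π√((32400)³ / 3.986×10^5) = 29020 s.
Converting: 29020 s ÷ 3600 s/hour = 8.06 hours.

t = 8.06 hours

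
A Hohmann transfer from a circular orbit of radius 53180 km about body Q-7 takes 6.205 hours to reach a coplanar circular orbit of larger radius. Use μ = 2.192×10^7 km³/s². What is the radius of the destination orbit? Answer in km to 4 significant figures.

r₂ = 1.538×10^5 km

Transfer time t = 6.205 hours = 22338 s, and t = π√(a_t³/μ).
So a_t = (μ t²/π²)^(1/3) = (2.192×10^7 × (22338)² / π²)^(1/3) = 1.0348×10^5 km.
Since a_t = (r₁ + r₂)/2, r₂ = 2a_t − r₁ = 2×1.0348×10^5 − 53180 = 1.5378×10^5 km.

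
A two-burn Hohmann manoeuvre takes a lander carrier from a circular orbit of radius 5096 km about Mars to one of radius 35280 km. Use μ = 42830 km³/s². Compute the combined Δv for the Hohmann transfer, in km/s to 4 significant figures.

Δv = 1.482 km/s

The Hohmann ellipse has a_t = (r₁ + r₂)/2 = 20188 km.
At r₁ the circular-orbit speed is v₁ = √(μ/r₁) = 2.8991 km/s.
On the transfer ellipse at r₁, v² = μ(2/r − 1/a) gives v_p = √[μ(2/r₁ − 1/a_t)] = 3.8325 km/s.
First burn Δv₁ = |v_p − v₁| = 0.9334 km/s.
Circular speed at r₂: v₂ = √(μ/r₂) = 1.1018 km/s.
Transfer-orbit speed at r₂: v_a = √[μ(2/r₂ − 1/a_t)] = 0.55358 km/s.
Second burn Δv₂ = |v₂ − v_a| = 0.5482 km/s.
Total Δv = Δv₁ + Δv₂ = 1.482 km/s.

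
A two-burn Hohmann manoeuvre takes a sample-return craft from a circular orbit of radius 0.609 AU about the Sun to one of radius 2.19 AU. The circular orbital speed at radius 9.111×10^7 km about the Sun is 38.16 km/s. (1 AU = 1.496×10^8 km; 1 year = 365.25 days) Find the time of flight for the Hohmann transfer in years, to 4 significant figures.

t = 0.8280 years

From the circular-orbit relation v² = μ/r at r = 9.111×10^7 km: μ = v²r = (38.16)² × 9.111×10^7 = 1.32673×10^11 km³/s².
In km: r₁ = 0.609 × 1.496×10^8 = 9.11064×10^7 km; r₂ = 2.19 × 1.496×10^8 = 3.27624×10^8 km.
Semi-major axis of the transfer orbit: a_t = (9.11064×10^7 + 3.27624×10^8)/2 = 2.093652×10^8 km.
Transfer time t = π√(a_t³/μ) = π√((2.093652×10^8)³ / 1.32673×10^11) = 2.613×10^7 s.
Converting: 2.613×10^7 s ÷ 3.15576×10^7 s/year (365.25 × 86400) = 0.8280 years.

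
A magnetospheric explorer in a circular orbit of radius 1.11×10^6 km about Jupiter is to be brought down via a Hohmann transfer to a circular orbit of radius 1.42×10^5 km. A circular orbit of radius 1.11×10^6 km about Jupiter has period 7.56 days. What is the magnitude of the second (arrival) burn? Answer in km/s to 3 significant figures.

Δv₂ = 9.90 km/s

From Kepler's third law T² = 4π²r³/μ at r = 1.11×10^6 km, T = 7.56 days = 7.56 × 86400 s = 6.53184×10^5 s: μ = 4π²r³/T² = 1.26549×10^8 km³/s².
Transfer-ellipse semi-major axis a_t = (r₁ + r₂)/2 = (1.110×10^6 + 1.420×10^5)/2 = 6.260×10^5 km.
On the circular orbit at r = 1.420×10^5 km, v_c = √(μ/r) = 29.853 km/s.
Transfer-orbit speed at the same r (vis-viva, a = a_t): v_t = √[μ(2/r − 1/a_t)] = 39.752 km/s.
Δv₂ = |v_t − v_c| = |39.752 − 29.853| = 9.899 km/s.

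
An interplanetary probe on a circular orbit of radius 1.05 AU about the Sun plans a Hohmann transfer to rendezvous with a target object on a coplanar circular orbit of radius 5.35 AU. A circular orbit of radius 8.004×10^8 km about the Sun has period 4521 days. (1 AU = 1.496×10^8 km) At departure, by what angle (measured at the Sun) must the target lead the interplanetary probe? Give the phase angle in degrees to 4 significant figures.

φ = 96.73°

From Kepler's third law T² = 4π²r³/μ at r = 8.004×10^8 km, T = 4521 days = 4521 × 86400 s = 3.906144×10^8 s: μ = 4π²r³/T² = 1.32674×10^11 km³/s².
In km: r₁ = 1.05 × 1.496×10^8 = 1.5708×10^8 km; r₂ = 5.35 × 1.496×10^8 = 8.0036×10^8 km.
Semi-major axis of the transfer orbit: a_t = (1.5708×10^8 + 8.0036×10^8)/2 = 4.7872×10^8 km.
The half-period of the transfer ellipse is t = π√(a_t³/μ) = 9.0340×10^7 s.
The target's mean motion on its circular orbit is ω₂ = √(μ/r₂³) = 1.6087×10^-8 rad/s.
Angle swept by the target during transfer: ω₂·t = 1.4533 rad = 83.27°.
The interplanetary probe traverses 180° on the transfer ellipse, so the target must lead by 180° − 83.27° = 96.73°.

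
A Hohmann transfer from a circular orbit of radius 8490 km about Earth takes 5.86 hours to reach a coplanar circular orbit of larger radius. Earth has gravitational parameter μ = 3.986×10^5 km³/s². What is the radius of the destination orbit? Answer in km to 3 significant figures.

r₂ = 43900 km

Transfer time t = 5.86 hours = 21096 s, and t = π√(a_t³/μ).
So a_t = (μ t²/π²)^(1/3) = (3.986×10^5 × (21096)² / π²)^(1/3) = 26195 km.
Since a_t = (r₁ + r₂)/2, r₂ = 2a_t − r₁ = 2×26195 − 8490 = 43900 km.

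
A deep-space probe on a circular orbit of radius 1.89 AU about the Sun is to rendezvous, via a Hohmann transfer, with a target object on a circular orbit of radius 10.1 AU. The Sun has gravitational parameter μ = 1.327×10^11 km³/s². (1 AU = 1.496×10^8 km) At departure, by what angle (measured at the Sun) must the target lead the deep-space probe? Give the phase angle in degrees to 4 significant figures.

φ = 97.69°

In km: r₁ = 1.89 × 1.496×10^8 = 2.82744×10^8 km; r₂ = 10.1 × 1.496×10^8 = 1.51096×10^9 km.
Transfer-ellipse semi-major axis a_t = (r₁ + r₂)/2 = (2.82744×10^8 + 1.51096×10^9)/2 = 8.96852×10^8 km.
The half-period of the transfer ellipse is t = π√(a_t³/μ) = 2.31630×10^8 s.
The target's mean motion on its circular orbit is ω₂ = √(μ/r₂³) = 6.20235×10^-9 rad/s.
Angle swept by the target during transfer: ω₂·t = 1.43665 rad = 82.31°.
The deep-space probe traverses 180° on the transfer ellipse, so the target must lead by 180° − 82.31° = 97.69°.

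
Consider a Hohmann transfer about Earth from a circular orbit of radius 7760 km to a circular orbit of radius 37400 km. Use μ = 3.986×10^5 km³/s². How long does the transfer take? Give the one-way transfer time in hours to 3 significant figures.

The Hohmann ellipse has a_t = (r₁ + r₂)/2 = 22580 km.
By Kepler's third law the transfer-orbit period is T = 2π√(a_t³/μ), so t = T/2 = 16880 s.
Converting: 16880 s ÷ 3600 s/hour = 4.69 hours.

t = 4.69 hours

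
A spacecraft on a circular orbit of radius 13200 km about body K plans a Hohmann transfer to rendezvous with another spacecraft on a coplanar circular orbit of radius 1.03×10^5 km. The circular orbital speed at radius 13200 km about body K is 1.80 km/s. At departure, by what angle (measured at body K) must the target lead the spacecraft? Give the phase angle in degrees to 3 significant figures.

φ = 104°

From the circular-orbit relation v² = μ/r at r = 13200 km: μ = v²r = (1.80)² × 13200 = 42768.0 km³/s².
The Hohmann ellipse has a_t = (r₁ + r₂)/2 = 58100 km.
Transfer time t = π√(a_t³/μ) = 2.127×10^5 s.
The target's mean motion on its circular orbit is ω₂ = √(μ/r₂³) = 6.256×10^-6 rad/s.
Angle swept by the target during transfer: ω₂·t = 1.331 rad = 76.26°.
Arrival is 180° from departure on the ellipse, so φ = 180° − 76.26° = 104°.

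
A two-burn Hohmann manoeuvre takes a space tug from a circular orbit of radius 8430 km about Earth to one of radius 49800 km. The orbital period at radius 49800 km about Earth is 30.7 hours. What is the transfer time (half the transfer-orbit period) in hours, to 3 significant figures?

t = 6.86 hours

From Kepler's third law T² = 4π²r³/μ at r = 49800 km, T = 30.7 hours = 30.7 × 3600 s = 1.1052×10^5 s: μ = 4π²r³/T² = 3.99177×10^5 km³/s².
Transfer-ellipse semi-major axis a_t = (r₁ + r₂)/2 = (8430 + 49800)/2 = 29115 km.
Transfer time t = π√(a_t³/μ) = π√((29115)³ / 3.99177×10^5) = 24700 s.
Converting: 24700 s ÷ 3600 s/hour = 6.86 hours.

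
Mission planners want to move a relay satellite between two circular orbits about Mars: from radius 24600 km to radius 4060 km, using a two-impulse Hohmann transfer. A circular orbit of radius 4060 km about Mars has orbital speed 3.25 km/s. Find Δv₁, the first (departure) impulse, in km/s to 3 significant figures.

From the circular-orbit relation v² = μ/r at r = 4060 km: μ = v²r = (3.25)² × 4060 = 42883.8 km³/s².
The Hohmann ellipse has a_t = (r₁ + r₂)/2 = 14330 km.
Circular speed at r = 24600 km: v_c = √(μ/r) = 1.3203 km/s.
Vis-viva on the transfer ellipse at r = 24600 km gives v_t = √[μ(2/r − 1/a_t)] = 0.70278 km/s.
Δv₁ = |v_t − v_c| = |0.70278 − 1.3203| = 0.6175 km/s.

Δv₁ = 0.618 km/s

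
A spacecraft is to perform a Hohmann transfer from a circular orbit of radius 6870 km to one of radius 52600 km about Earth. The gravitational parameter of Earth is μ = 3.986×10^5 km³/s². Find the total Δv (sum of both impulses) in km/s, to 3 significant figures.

Δv = 3.94 km/s

The Hohmann ellipse has a_t = (r₁ + r₂)/2 = 29735 km.
Circular speed at r₁: v₁ = √(μ/r₁) = √(3.986×10^5/6870) = 7.61711 km/s.
On the transfer ellipse at r₁, vis-viva gives v_p = √[μ(2/r₁ − 1/a_t)] = 10.1309 km/s.
First burn Δv₁ = |v_p − v₁| = 2.5138 km/s.
Circular speed at r₂: v₂ = √(μ/r₂) = 2.7528 km/s.
Transfer-orbit speed at r₂: v_a = √[μ(2/r₂ − 1/a_t)] = 1.3232 km/s.
Second burn Δv₂ = |v₂ − v_a| = 1.4296 km/s.
Δv = Δv₁ + Δv₂ = 2.5138 + 1.4296 = 3.943 km/s.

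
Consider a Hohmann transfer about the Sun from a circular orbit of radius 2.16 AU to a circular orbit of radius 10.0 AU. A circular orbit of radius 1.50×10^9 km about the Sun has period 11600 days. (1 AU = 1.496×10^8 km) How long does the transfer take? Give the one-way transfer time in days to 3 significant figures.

From Kepler's third law T² = 4π²r³/μ at r = 1.50×10^9 km, T = 11600 days = 11600 × 86400 s = 1.00224×10^9 s: μ = 4π²r³/T² = 1.32645×10^11 km³/s².
In km: r₁ = 2.16 × 1.496×10^8 = 3.23136×10^8 km; r₂ = 10.0 × 1.496×10^8 = 1.496×10^9 km.
The Hohmann ellipse has a_t = (r₁ + r₂)/2 = 9.09568×10^8 km.
Half the transfer-orbit period gives t = π√(a_t³/μ) = 2.366×10^8 s.
Converting: 2.366×10^8 s ÷ 86400 s/day = 2740 days.

t = 2740 days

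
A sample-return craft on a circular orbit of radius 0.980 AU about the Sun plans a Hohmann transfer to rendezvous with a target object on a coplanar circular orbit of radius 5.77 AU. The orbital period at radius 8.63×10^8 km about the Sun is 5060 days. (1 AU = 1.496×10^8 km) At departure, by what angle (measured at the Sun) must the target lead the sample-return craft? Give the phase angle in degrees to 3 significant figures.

φ = 99.5°

From Kepler's third law T² = 4π²r³/μ at r = 8.63×10^8 km, T = 5060 days = 5060 × 86400 s = 4.37184×10^8 s: μ = 4π²r³/T² = 1.32759×10^11 km³/s².
In km: r₁ = 0.980 × 1.496×10^8 = 1.46608×10^8 km; r₂ = 5.77 × 1.496×10^8 = 8.63192×10^8 km.
Semi-major axis of the transfer orbit: a_t = (1.46608×10^8 + 8.63192×10^8)/2 = 5.049×10^8 km.
Transfer time t = π√(a_t³/μ) = 9.7820×10^7 s.
Target angular speed ω₂ = √(μ/r₂³) = 1.4367×10^-8 rad/s.
Angle swept by the target during transfer: ω₂·t = 1.4054 rad = 80.52°.
The sample-return craft traverses 180° on the transfer ellipse, so the target must lead by 180° − 80.52° = 99.5°.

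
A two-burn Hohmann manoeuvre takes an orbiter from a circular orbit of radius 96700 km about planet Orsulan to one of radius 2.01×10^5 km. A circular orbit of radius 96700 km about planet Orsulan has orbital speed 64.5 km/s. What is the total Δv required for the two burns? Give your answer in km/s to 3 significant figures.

From the circular-orbit relation v² = μ/r at r = 96700 km: μ = v²r = (64.5)² × 96700 = 4.02296×10^8 km³/s².
Semi-major axis of the transfer orbit: a_t = (96700 + 2.010×10^5)/2 = 1.4885×10^5 km.
Circular speed at r₁: v₁ = √(μ/r₁) = √(4.02296×10^8/96700) = 64.50 km/s.
Transfer-orbit speed at r₁ (vis-viva): v_p = √[μ(2/r₁ − 1/a_t)] = 74.95 km/s.
First burn Δv₁ = |v_p − v₁| = 10.45 km/s.
Circular speed at r₂: v₂ = √(μ/r₂) = 44.738 km/s.
Transfer-orbit speed at r₂: v_a = √[μ(2/r₂ − 1/a_t)] = 36.059 km/s.
Second burn Δv₂ = |v₂ − v_a| = 8.679 km/s.
Total Δv = Δv₁ + Δv₂ = 19.13 km/s.

Δv = 19.1 km/s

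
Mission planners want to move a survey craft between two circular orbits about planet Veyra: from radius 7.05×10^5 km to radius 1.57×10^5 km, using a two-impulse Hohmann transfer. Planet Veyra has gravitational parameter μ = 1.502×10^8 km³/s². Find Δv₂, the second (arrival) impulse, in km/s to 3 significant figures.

The Hohmann ellipse has a_t = (r₁ + r₂)/2 = 4.310×10^5 km.
Circular speed at r = 1.570×10^5 km: v_c = √(μ/r) = 30.9304 km/s.
Vis-viva on the transfer ellipse at r = 1.570×10^5 km gives v_t = √[μ(2/r − 1/a_t)] = 39.5586 km/s.
Δv₂ = |v_t − v_c| = |39.5586 − 30.9304| = 8.628 km/s.

Δv₂ = 8.63 km/s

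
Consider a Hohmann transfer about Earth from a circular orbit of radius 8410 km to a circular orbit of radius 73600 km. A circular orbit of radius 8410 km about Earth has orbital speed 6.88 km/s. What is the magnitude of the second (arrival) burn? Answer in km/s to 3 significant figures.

Δv₂ = 1.27 km/s

From the circular-orbit relation v² = μ/r at r = 8410 km: μ = v²r = (6.88)² × 8410 = 3.98082×10^5 km³/s².
The Hohmann ellipse has a_t = (r₁ + r₂)/2 = 41005 km.
On the circular orbit at r = 73600 km, v_c = √(μ/r) = 2.32567 km/s.
Transfer-orbit speed at the same r (vis-viva, a = a_t): v_t = √[μ(2/r − 1/a_t)] = 1.05324 km/s.
Δv₂ = |v_t − v_c| = |1.05324 − 2.32567| = 1.272 km/s.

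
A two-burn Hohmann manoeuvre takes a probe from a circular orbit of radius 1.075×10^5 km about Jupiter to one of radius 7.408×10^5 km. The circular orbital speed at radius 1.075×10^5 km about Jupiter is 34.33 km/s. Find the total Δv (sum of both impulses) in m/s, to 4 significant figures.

From the circular-orbit relation v² = μ/r at r = 1.075×10^5 km: μ = v²r = (34.33)² × 1.075×10^5 = 1.26694×10^8 km³/s².
Transfer-ellipse semi-major axis a_t = (r₁ + r₂)/2 = (1.075×10^5 + 7.408×10^5)/2 = 4.2415×10^5 km.
At r₁ the circular-orbit speed is v₁ = √(μ/r₁) = 34.33 km/s.
On the transfer ellipse at r₁, v² = μ(2/r − 1/a) gives v_p = √[μ(2/r₁ − 1/a_t)] = 45.37 km/s.
First burn Δv₁ = |v_p − v₁| = 11.04 km/s.
Circular speed at r₂: v₂ = √(μ/r₂) = 13.078 km/s.
Transfer-orbit speed at r₂: v_a = √[μ(2/r₂ − 1/a_t)] = 6.5837 km/s.
Second burn Δv₂ = |v₂ − v_a| = 6.494 km/s.
Total Δv = Δv₁ + Δv₂ = 17.53 km/s.

Δv = 17530 m/s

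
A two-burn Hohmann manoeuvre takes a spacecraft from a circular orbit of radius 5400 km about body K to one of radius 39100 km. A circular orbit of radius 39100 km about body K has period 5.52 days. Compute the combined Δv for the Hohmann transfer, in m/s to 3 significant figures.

Δv = 713 m/s

From Kepler's third law T² = 4π²r³/μ at r = 39100 km, T = 5.52 days = 5.52 × 86400 s = 4.76928×10^5 s: μ = 4π²r³/T² = 10374.9 km³/s².
Transfer-ellipse semi-major axis a_t = (r₁ + r₂)/2 = (5400 + 39100)/2 = 22250 km.
At r₁ the circular-orbit speed is v₁ = √(μ/r₁) = 1.3861 km/s.
On the transfer ellipse at r₁, v² = μ(2/r − 1/a) gives v_p = √[μ(2/r₁ − 1/a_t)] = 1.8375 km/s.
First burn Δv₁ = |v_p − v₁| = 0.4514 km/s.
At r₂, v₂ = √(μ/r₂) = 0.5151 km/s.
Transfer-orbit speed at r₂: v_a = √[μ(2/r₂ − 1/a_t)] = 0.2538 km/s.
Second burn Δv₂ = |v₂ − v_a| = 0.2613 km/s.
Total Δv = Δv₁ + Δv₂ = 0.7127 km/s.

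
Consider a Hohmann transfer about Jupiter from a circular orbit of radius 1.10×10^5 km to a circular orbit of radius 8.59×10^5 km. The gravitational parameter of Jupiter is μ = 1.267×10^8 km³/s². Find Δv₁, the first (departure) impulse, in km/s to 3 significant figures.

Δv₁ = 11.3 km/s

Transfer-ellipse semi-major axis a_t = (r₁ + r₂)/2 = (1.100×10^5 + 8.590×10^5)/2 = 4.845×10^5 km.
Circular speed at r = 1.100×10^5 km: v_c = √(μ/r) = 33.94 km/s.
Transfer-orbit speed at the same r (vis-viva, a = a_t): v_t = √[μ(2/r − 1/a_t)] = 45.19 km/s.
Δv₁ = |v_t − v_c| = |45.19 − 33.94| = 11.25 km/s.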